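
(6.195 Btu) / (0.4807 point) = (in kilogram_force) 1 Btu = 1055.0559 J, so 6.195 Btu = 6.195 * 1055.0559 = 6536.071 J. 1 point = 0.00035277778 m, so 0.4807 point = 0.4807 * 0.00035277778 = 0.00016958028 m. Combine: 6536.071 J / 0.00016958028 m = 38542637 N. 1 kilogram_force = 9.80665 N, so 38542637 N = 38542637 / 9.80665 = 3930255.1 kilogram_force ≈ 3.93e+06 kilogram_force (4 s.f.). Final answer: 3.93e+06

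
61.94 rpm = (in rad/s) 1 rpm = 0.10471976 rad/s, so 61.94 rpm = 61.94 * 0.10471976 = 6.4863416 rad/s. Result: 6.4863416 rad/s ≈ 6.486 rad/s (4 s.f.). Final answer: 6.486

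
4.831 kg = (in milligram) 4.831e+06. Check: 1 milligram = 1e-06 kg, so 4.831 kg = 4.831 / 1e-06 = 4831000 milligram ≈ 4.831e+06 milligram (4 s.f.).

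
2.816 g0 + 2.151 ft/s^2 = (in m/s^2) 1 g0 = 9.80665 m/s^2, so 2.816 g0 = 2.816 * 9.80665 = 27.615526 m/s^2. 1 ft/s^2 = 0.3048 m/s^2, so 2.151 ft/s^2 = 2.151 * 0.3048 = 0.6556248 m/s^2. Sum: 27.615526 + 0.6556248 = 28.271151 m/s^2. Result: 28.271151 m/s^2 ≈ 28.27 m/s^2 (4 s.f.). Final answer: 28.27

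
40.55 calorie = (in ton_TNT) 4.055e-08. Check: 1 calorie = 4.184 J, so 40.55 calorie = 40.55 * 4.184 = 169.6612 J. 1 ton_TNT = 4.184e+09 J, so 169.6612 J = 169.6612 / 4.184e+09 = 4.055e-08 ton_TNT.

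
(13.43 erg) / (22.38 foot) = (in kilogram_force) 2.008e-08. Check: 1 erg = 1e-07 J, so 13.43 erg = 13.43 * 1e-07 = 1.343e-06 J. 1 foot = 0.3048 m, so 22.38 foot = 22.38 * 0.3048 = 6.821424 m. Combine: 1.343e-06 J / 6.821424 m = 1.9687971e-07 N. 1 kilogram_force = 9.80665 N, so 1.9687971e-07 N = 1.9687971e-07 / 9.80665 = 2.0076144e-08 kilogram_force ≈ 2.008e-08 kilogram_force (4 s.f.).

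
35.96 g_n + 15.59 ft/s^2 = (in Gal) 3.574e+04. Check: 1 g_n = 9.80665 m/s^2, so 35.96 g_n = 35.96 * 9.80665 = 352.64713 m/s^2. 1 ft/s^2 = 0.3048 m/s^2, so 15.59 ft/s^2 = 15.59 * 0.3048 = 4.751832 m/s^2. Sum: 352.64713 + 4.751832 = 357.39897 m/s^2. 1 Gal = 0.01 m/s^2, so 357.39897 m/s^2 = 357.39897 / 0.01 = 35739.897 Gal ≈ 3.574e+04 Gal (4 s.f.).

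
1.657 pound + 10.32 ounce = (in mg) 1.044e+06. Check: 1 pound = 0.45359237 kg, so 1.657 pound = 1.657 * 0.45359237 = 0.75160256 kg. 1 ounce = 0.028349523 kg, so 10.32 ounce = 10.32 * 0.028349523 = 0.29256708 kg. Sum: 0.75160256 + 0.29256708 = 1.0441696 kg. 1 mg = 1e-06 kg, so 1.0441696 kg = 1.0441696 / 1e-06 = 1044169.6 mg ≈ 1.044e+06 mg (4 s.f.).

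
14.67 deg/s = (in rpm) 1 deg/s = 0.017453293 rad/s, so 14.67 deg/s = 14.67 * 0.017453293 = 0.2560398 rad/s. 1 rpm = 0.10471976 rad/s, so 0.2560398 rad/s = 0.2560398 / 0.10471976 = 2.445 rpm. Final answer: 2.445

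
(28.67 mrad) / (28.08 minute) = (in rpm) 0.0001625. Check: 1 mrad = 0.001 rad, so 28.67 mrad = 28.67 * 0.001 = 0.02867 rad. 1 minute = 60 s, so 28.08 minute = 28.08 * 60 = 1684.8 s. Combine: 0.02867 rad / 1684.8 s = 1.7016857e-05 rad/s. 1 rpm = 0.10471976 rad/s, so 1.7016857e-05 rad/s = 1.7016857e-05 / 0.10471976 = 0.00016249901 rpm ≈ 0.0001625 rpm (4 s.f.).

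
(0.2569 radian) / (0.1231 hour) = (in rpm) 0.2569 radian = 0.2569 rad. 1 hour = 3600 s, so 0.1231 hour = 0.1231 * 3600 = 443.16 s. Combine: 0.2569 rad / 443.16 s = 0.00057970033 rad/s. 1 rpm = 0.10471976 rad/s, so 0.00057970033 rad/s = 0.00057970033 / 0.10471976 = 0.0055357304 rpm ≈ 0.005536 rpm (4 s.f.). Final answer: 0.005536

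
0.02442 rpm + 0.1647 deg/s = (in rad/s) 1 rpm = 0.10471976 rad/s, so 0.02442 rpm = 0.02442 * 0.10471976 = 0.0025572564 rad/s. 1 deg/s = 0.017453293 rad/s, so 0.1647 deg/s = 0.1647 * 0.017453293 = 0.0028745573 rad/s. Sum: 0.0025572564 + 0.0028745573 = 0.0054318137 rad/s. Result: 0.0054318137 rad/s ≈ 0.005432 rad/s (4 s.f.). Final answer: 0.005432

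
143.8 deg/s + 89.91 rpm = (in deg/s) 683.3. Check: 1 deg/s = 0.017453293 rad/s, so 143.8 deg/s = 143.8 * 0.017453293 = 2.5097835 rad/s. 1 rpm = 0.10471976 rad/s, so 89.91 rpm = 89.91 * 0.10471976 = 9.4153532 rad/s. Sum: 2.5097835 + 9.4153532 = 11.925137 rad/s. 1 deg/s = 0.017453293 rad/s, so 11.925137 rad/s = 11.925137 / 0.017453293 = 683.26 deg/s ≈ 683.3 deg/s (4 s.f.).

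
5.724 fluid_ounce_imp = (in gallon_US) 0.04296. Check: 1 fluid_ounce_imp = 2.8413063e-05 m^3, so 5.724 fluid_ounce_imp = 5.724 * 2.8413063e-05 = 0.00016263637 m^3. 1 gallon_US = 0.0037854118 m^3, so 0.00016263637 m^3 = 0.00016263637 / 0.0037854118 = 0.042963984 gallon_US ≈ 0.04296 gallon_US (4 s.f.).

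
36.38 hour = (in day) 1 hour = 3600 s, so 36.38 hour = 36.38 * 3600 = 130968 s. 1 day = 86400 s, so 130968 s = 130968 / 86400 = 1.5158333 day ≈ 1.516 day (4 s.f.). Final answer: 1.516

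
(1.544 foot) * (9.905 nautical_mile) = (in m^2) 1 foot = 0.3048 m, so 1.544 foot = 1.544 * 0.3048 = 0.4706112 m. 1 nautical_mile = 1852 m, so 9.905 nautical_mile = 9.905 * 1852 = 18344.06 m. Combine: 0.4706112 m * 18344.06 m = 8632.9201 m^2. Result: 8632.9201 m^2 ≈ 8633 m^2 (4 s.f.). Final answer: 8633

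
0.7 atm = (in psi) 10.29. Check: 1 atm = 101325 Pa, so 0.7 atm = 0.7 * 101325 = 70927.5 Pa. 1 psi = 6894.7573 Pa, so 70927.5 Pa = 70927.5 / 6894.7573 = 10.287164 psi ≈ 10.29 psi (4 s.f.).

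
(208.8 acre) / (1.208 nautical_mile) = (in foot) 1 acre = 4046.8564 m^2, so 208.8 acre = 208.8 * 4046.8564 = 844983.62 m^2. 1 nautical_mile = 1852 m, so 1.208 nautical_mile = 1.208 * 1852 = 2237.216 m. Combine: 844983.62 m^2 / 2237.216 m = 377.69425 m. 1 foot = 0.3048 m, so 377.69425 m = 377.69425 / 0.3048 = 1239.1544 foot ≈ 1239 foot (4 s.f.). Final answer: 1239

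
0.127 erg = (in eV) 7.927e+10. Check: 1 erg = 1e-07 J, so 0.127 erg = 0.127 * 1e-07 = 1.27e-08 J. 1 eV = 1.6021766e-19 J, so 1.27e-08 J = 1.27e-08 / 1.6021766e-19 = 7.9267165e+10 eV ≈ 7.927e+10 eV (4 s.f.).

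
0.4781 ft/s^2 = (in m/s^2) 0.1457. Check: 1 ft/s^2 = 0.3048 m/s^2, so 0.4781 ft/s^2 = 0.4781 * 0.3048 = 0.14572488 m/s^2. Result: 0.14572488 m/s^2 ≈ 0.1457 m/s^2 (4 s.f.).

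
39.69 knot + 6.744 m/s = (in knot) 1 knot = 0.51444444 m/s, so 39.69 knot = 39.69 * 0.51444444 = 20.4183 m/s. 6.744 m/s is already in m/s. Sum: 20.4183 + 6.744 = 27.1623 m/s. 1 knot = 0.51444444 m/s, so 27.1623 m/s = 27.1623 / 0.51444444 = 52.799287 knot ≈ 52.8 knot (4 s.f.). Final answer: 52.8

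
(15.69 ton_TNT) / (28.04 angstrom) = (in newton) 2.341e+19. Check: 1 ton_TNT = 4.184e+09 J, so 15.69 ton_TNT = 15.69 * 4.184e+09 = 6.564696e+10 J. 1 angstrom = 1e-10 m, so 28.04 angstrom = 28.04 * 1e-10 = 2.804e-09 m. Combine: 6.564696e+10 J / 2.804e-09 m = 2.3411897e+19 N. 2.3411897e+19 N = 2.3411897e+19 newton ≈ 2.341e+19 newton (4 s.f.).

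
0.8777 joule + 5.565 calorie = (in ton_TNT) 0.8777 joule = 0.8777 J. 1 calorie = 4.184 J, so 5.565 calorie = 5.565 * 4.184 = 23.28396 J. Sum: 0.8777 + 23.28396 = 24.16166 J. 1 ton_TNT = 4.184e+09 J, so 24.16166 J = 24.16166 / 4.184e+09 = 5.7747753e-09 ton_TNT ≈ 5.775e-09 ton_TNT (4 s.f.). Final answer: 5.775e-09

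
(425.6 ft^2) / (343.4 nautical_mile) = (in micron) 62.17. Check: 1 ft^2 = 0.09290304 m^2, so 425.6 ft^2 = 425.6 * 0.09290304 = 39.539534 m^2. 1 nautical_mile = 1852 m, so 343.4 nautical_mile = 343.4 * 1852 = 635976.8 m. Combine: 39.539534 m^2 / 635976.8 m = 6.2171346e-05 m. 1 micron = 1e-06 m, so 6.2171346e-05 m = 6.2171346e-05 / 1e-06 = 62.171346 micron ≈ 62.17 micron (4 s.f.).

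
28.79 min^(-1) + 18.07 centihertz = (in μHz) 6.605e+05. Check: 1 min^(-1) = 0.016666667 Hz, so 28.79 min^(-1) = 28.79 * 0.016666667 = 0.47983333 Hz. 1 centihertz = 0.01 Hz, so 18.07 centihertz = 18.07 * 0.01 = 0.1807 Hz. Sum: 0.47983333 + 0.1807 = 0.66053333 Hz. 1 μHz = 1e-06 Hz, so 0.66053333 Hz = 0.66053333 / 1e-06 = 660533.33 μHz ≈ 6.605e+05 μHz (4 s.f.).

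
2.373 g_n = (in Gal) 2327. Check: 1 g_n = 9.80665 m/s^2, so 2.373 g_n = 2.373 * 9.80665 = 23.27118 m/s^2. 1 Gal = 0.01 m/s^2, so 23.27118 m/s^2 = 23.27118 / 0.01 = 2327.118 Gal ≈ 2327 Gal (4 s.f.).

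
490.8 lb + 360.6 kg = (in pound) 1286. Check: 1 lb = 0.45359237 kg, so 490.8 lb = 490.8 * 0.45359237 = 222.62314 kg. 360.6 kg is already in kg. Sum: 222.62314 + 360.6 = 583.22314 kg. 1 pound = 0.45359237 kg, so 583.22314 kg = 583.22314 / 0.45359237 = 1285.7869 pound ≈ 1286 pound (4 s.f.).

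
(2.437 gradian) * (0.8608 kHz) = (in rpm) 1 gradian = 0.015707963 rad, so 2.437 gradian = 2.437 * 0.015707963 = 0.038280306 rad. 1 kHz = 1000 Hz, so 0.8608 kHz = 0.8608 * 1000 = 860.8 Hz. Combine: 0.038280306 rad * 860.8 Hz = 32.951688 rad/s. 1 rpm = 0.10471976 rad/s, so 32.951688 rad/s = 32.951688 / 0.10471976 = 314.66544 rpm ≈ 314.7 rpm (4 s.f.). Final answer: 314.7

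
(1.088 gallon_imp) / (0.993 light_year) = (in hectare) 1 gallon_imp = 0.00454609 m^3, so 1.088 gallon_imp = 1.088 * 0.00454609 = 0.0049461459 m^3. 1 light_year = 9.4607305e+15 m, so 0.993 light_year = 0.993 * 9.4607305e+15 = 9.3945054e+15 m. Combine: 0.0049461459 m^3 / 9.3945054e+15 m = 5.2649349e-19 m^2. 1 hectare = 10000 m^2, so 5.2649349e-19 m^2 = 5.2649349e-19 / 10000 = 5.2649349e-23 hectare ≈ 5.265e-23 hectare (4 s.f.). Final answer: 5.265e-23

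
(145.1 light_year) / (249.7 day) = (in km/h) 1 light_year = 9.4607305e+15 m, so 145.1 light_year = 145.1 * 9.4607305e+15 = 1.372752e+18 m. 1 day = 86400 s, so 249.7 day = 249.7 * 86400 = 21574080 s. Combine: 1.372752e+18 m / 21574080 s = 6.3629689e+10 m/s. 1 km/h = 0.27777778 m/s, so 6.3629689e+10 m/s = 6.3629689e+10 / 0.27777778 = 2.2906688e+11 km/h ≈ 2.291e+11 km/h (4 s.f.). Final answer: 2.291e+11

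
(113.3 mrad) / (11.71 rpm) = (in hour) 2.567e-05. Check: 1 mrad = 0.001 rad, so 113.3 mrad = 113.3 * 0.001 = 0.1133 rad. 1 rpm = 0.10471976 rad/s, so 11.71 rpm = 11.71 * 0.10471976 = 1.2262683 rad/s. Combine: 0.1133 rad / 1.2262683 rad/s = 0.092394133 s. 1 hour = 3600 s, so 0.092394133 s = 0.092394133 / 3600 = 2.5665037e-05 hour ≈ 2.567e-05 hour (4 s.f.).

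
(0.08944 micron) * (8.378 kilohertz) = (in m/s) 0.0007493. Check: 1 micron = 1e-06 m, so 0.08944 micron = 0.08944 * 1e-06 = 8.944e-08 m. 1 kilohertz = 1000 Hz, so 8.378 kilohertz = 8.378 * 1000 = 8378 Hz. Combine: 8.944e-08 m * 8378 Hz = 0.00074932832 m/s. Result: 0.00074932832 m/s ≈ 0.0007493 m/s (4 s.f.).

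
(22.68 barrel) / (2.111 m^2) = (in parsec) 5.536e-17. Check: 1 barrel = 0.15898729 m^3, so 22.68 barrel = 22.68 * 0.15898729 = 3.6058318 m^3. 2.111 m^2 is already in m^2. Combine: 3.6058318 m^3 / 2.111 m^2 = 1.7081155 m. 1 parsec = 3.0856776e+16 m, so 1.7081155 m = 1.7081155 / 3.0856776e+16 = 5.5356254e-17 parsec ≈ 5.536e-17 parsec (4 s.f.).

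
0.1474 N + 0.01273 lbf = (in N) 0.204. Check: 0.1474 N is already in N. 1 lbf = 4.4482216 N, so 0.01273 lbf = 0.01273 * 4.4482216 = 0.056625861 N. Sum: 0.1474 + 0.056625861 = 0.20402586 N. Result: 0.20402586 N ≈ 0.204 N (4 s.f.).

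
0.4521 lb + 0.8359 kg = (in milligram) 1.041e+06. Check: 1 lb = 0.45359237 kg, so 0.4521 lb = 0.4521 * 0.45359237 = 0.20506911 kg. 0.8359 kg is already in kg. Sum: 0.20506911 + 0.8359 = 1.0409691 kg. 1 milligram = 1e-06 kg, so 1.0409691 kg = 1.0409691 / 1e-06 = 1040969.1 milligram ≈ 1.041e+06 milligram (4 s.f.).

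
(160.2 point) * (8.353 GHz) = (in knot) 9.176e+08. Check: 1 point = 0.00035277778 m, so 160.2 point = 160.2 * 0.00035277778 = 0.056515 m. 1 GHz = 1e+09 Hz, so 8.353 GHz = 8.353 * 1e+09 = 8.353e+09 Hz. Combine: 0.056515 m * 8.353e+09 Hz = 4.7206979e+08 m/s. 1 knot = 0.51444444 m/s, so 4.7206979e+08 m/s = 4.7206979e+08 / 0.51444444 = 9.1763027e+08 knot ≈ 9.176e+08 knot (4 s.f.).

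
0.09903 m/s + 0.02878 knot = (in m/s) 0.1138. Check: 0.09903 m/s is already in m/s. 1 knot = 0.51444444 m/s, so 0.02878 knot = 0.02878 * 0.51444444 = 0.014805711 m/s. Sum: 0.09903 + 0.014805711 = 0.11383571 m/s. Result: 0.11383571 m/s ≈ 0.1138 m/s (4 s.f.).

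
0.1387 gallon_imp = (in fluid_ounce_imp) 1 gallon_imp = 0.00454609 m^3, so 0.1387 gallon_imp = 0.1387 * 0.00454609 = 0.00063054268 m^3. 1 fluid_ounce_imp = 2.8413063e-05 m^3, so 0.00063054268 m^3 = 0.00063054268 / 2.8413063e-05 = 22.192 fluid_ounce_imp ≈ 22.19 fluid_ounce_imp (4 s.f.). Final answer: 22.19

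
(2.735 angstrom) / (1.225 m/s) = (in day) 2.584e-15. Check: 1 angstrom = 1e-10 m, so 2.735 angstrom = 2.735 * 1e-10 = 2.735e-10 m. 1.225 m/s is already in m/s. Combine: 2.735e-10 m / 1.225 m/s = 2.2326531e-10 s. 1 day = 86400 s, so 2.2326531e-10 s = 2.2326531e-10 / 86400 = 2.5840892e-15 day ≈ 2.584e-15 day (4 s.f.).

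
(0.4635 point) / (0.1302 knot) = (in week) 4.036e-09. Check: 1 point = 0.00035277778 m, so 0.4635 point = 0.4635 * 0.00035277778 = 0.0001635125 m. 1 knot = 0.51444444 m/s, so 0.1302 knot = 0.1302 * 0.51444444 = 0.066980667 m/s. Combine: 0.0001635125 m / 0.066980667 m/s = 0.0024411895 s. 1 week = 604800 s, so 0.0024411895 s = 0.0024411895 / 604800 = 4.0363583e-09 week ≈ 4.036e-09 week (4 s.f.).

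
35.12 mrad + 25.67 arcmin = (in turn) 0.006778. Check: 1 mrad = 0.001 rad, so 35.12 mrad = 35.12 * 0.001 = 0.03512 rad. 1 arcmin = 0.00029088821 rad, so 25.67 arcmin = 25.67 * 0.00029088821 = 0.0074671003 rad. Sum: 0.03512 + 0.0074671003 = 0.0425871 rad. 1 turn = 6.2831853 rad, so 0.0425871 rad = 0.0425871 / 6.2831853 = 0.0067779475 turn ≈ 0.006778 turn (4 s.f.).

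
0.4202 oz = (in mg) 1 oz = 0.028349523 kg, so 0.4202 oz = 0.4202 * 0.028349523 = 0.01191247 kg. 1 mg = 1e-06 kg, so 0.01191247 kg = 0.01191247 / 1e-06 = 11912.47 mg ≈ 1.191e+04 mg (4 s.f.). Final answer: 1.191e+04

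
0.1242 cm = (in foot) 1 cm = 0.01 m, so 0.1242 cm = 0.1242 * 0.01 = 0.001242 m. 1 foot = 0.3048 m, so 0.001242 m = 0.001242 / 0.3048 = 0.0040748031 foot ≈ 0.004075 foot (4 s.f.). Final answer: 0.004075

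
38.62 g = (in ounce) 1.362. Check: 1 g = 0.001 kg, so 38.62 g = 38.62 * 0.001 = 0.03862 kg. 1 ounce = 0.028349523 kg, so 0.03862 kg = 0.03862 / 0.028349523 = 1.3622804 ounce ≈ 1.362 ounce (4 s.f.).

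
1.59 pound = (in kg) 0.7212. Check: 1 pound = 0.45359237 kg, so 1.59 pound = 1.59 * 0.45359237 = 0.72121187 kg. Result: 0.72121187 kg ≈ 0.7212 kg (4 s.f.).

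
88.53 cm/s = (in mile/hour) 1 cm/s = 0.01 m/s, so 88.53 cm/s = 88.53 * 0.01 = 0.8853 m/s. 1 mile/hour = 0.44704 m/s, so 0.8853 m/s = 0.8853 / 0.44704 = 1.9803597 mile/hour ≈ 1.98 mile/hour (4 s.f.). Final answer: 1.98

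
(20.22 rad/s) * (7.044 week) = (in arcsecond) 20.22 rad/s is already in rad/s. 1 week = 604800 s, so 7.044 week = 7.044 * 604800 = 4260211.2 s. Combine: 20.22 rad/s * 4260211.2 s = 86141470 rad. 1 arcsecond = 4.8481368e-06 rad, so 86141470 rad = 86141470 / 4.8481368e-06 = 1.7767954e+13 arcsecond ≈ 1.777e+13 arcsecond (4 s.f.). Final answer: 1.777e+13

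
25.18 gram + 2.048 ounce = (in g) 83.24. Check: 1 gram = 0.001 kg, so 25.18 gram = 25.18 * 0.001 = 0.02518 kg. 1 ounce = 0.028349523 kg, so 2.048 ounce = 2.048 * 0.028349523 = 0.058059823 kg. Sum: 0.02518 + 0.058059823 = 0.083239823 kg. 1 g = 0.001 kg, so 0.083239823 kg = 0.083239823 / 0.001 = 83.239823 g ≈ 83.24 g (4 s.f.).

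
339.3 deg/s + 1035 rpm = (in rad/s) 1 deg/s = 0.017453293 rad/s, so 339.3 deg/s = 339.3 * 0.017453293 = 5.9219022 rad/s. 1 rpm = 0.10471976 rad/s, so 1035 rpm = 1035 * 0.10471976 = 108.38495 rad/s. Sum: 5.9219022 + 108.38495 = 114.30685 rad/s. Result: 114.30685 rad/s ≈ 114.3 rad/s (4 s.f.). Final answer: 114.3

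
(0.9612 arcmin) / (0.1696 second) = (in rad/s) 0.001649. Check: 1 arcmin = 0.00029088821 rad, so 0.9612 arcmin = 0.9612 * 0.00029088821 = 0.00027960175 rad. 0.1696 second = 0.1696 s. Combine: 0.00027960175 rad / 0.1696 s = 0.0016485952 rad/s. Result: 0.0016485952 rad/s ≈ 0.001649 rad/s (4 s.f.).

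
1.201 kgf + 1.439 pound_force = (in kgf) 1 kgf = 9.80665 N, so 1.201 kgf = 1.201 * 9.80665 = 11.777787 N. 1 pound_force = 4.4482216 N, so 1.439 pound_force = 1.439 * 4.4482216 = 6.4009909 N. Sum: 11.777787 + 6.4009909 = 18.178778 N. 1 kgf = 9.80665 N, so 18.178778 N = 18.178778 / 9.80665 = 1.8537194 kgf ≈ 1.854 kgf (4 s.f.). Final answer: 1.854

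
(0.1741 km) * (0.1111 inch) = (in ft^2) 1 km = 1000 m, so 0.1741 km = 0.1741 * 1000 = 174.1 m. 1 inch = 0.0254 m, so 0.1111 inch = 0.1111 * 0.0254 = 0.00282194 m. Combine: 174.1 m * 0.00282194 m = 0.49129975 m^2. 1 ft^2 = 0.09290304 m^2, so 0.49129975 m^2 = 0.49129975 / 0.09290304 = 5.2883065 ft^2 ≈ 5.288 ft^2 (4 s.f.). Final answer: 5.288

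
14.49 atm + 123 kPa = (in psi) 1 atm = 101325 Pa, so 14.49 atm = 14.49 * 101325 = 1468199.2 Pa. 1 kPa = 1000 Pa, so 123 kPa = 123 * 1000 = 123000 Pa. Sum: 1468199.2 + 123000 = 1591199.2 Pa. 1 psi = 6894.7573 Pa, so 1591199.2 Pa = 1591199.2 / 6894.7573 = 230.78394 psi ≈ 230.8 psi (4 s.f.). Final answer: 230.8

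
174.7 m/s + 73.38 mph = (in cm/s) 2.075e+04. Check: 174.7 m/s is already in m/s. 1 mph = 0.44704 m/s, so 73.38 mph = 73.38 * 0.44704 = 32.803795 m/s. Sum: 174.7 + 32.803795 = 207.5038 m/s. 1 cm/s = 0.01 m/s, so 207.5038 m/s = 207.5038 / 0.01 = 20750.38 cm/s ≈ 2.075e+04 cm/s (4 s.f.).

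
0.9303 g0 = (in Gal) 1 g0 = 9.80665 m/s^2, so 0.9303 g0 = 0.9303 * 9.80665 = 9.1231265 m/s^2. 1 Gal = 0.01 m/s^2, so 9.1231265 m/s^2 = 9.1231265 / 0.01 = 912.31265 Gal ≈ 912.3 Gal (4 s.f.). Final answer: 912.3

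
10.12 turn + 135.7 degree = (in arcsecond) 1 turn = 6.2831853 rad, so 10.12 turn = 10.12 * 6.2831853 = 63.585835 rad. 1 degree = 0.017453293 rad, so 135.7 degree = 135.7 * 0.017453293 = 2.3684118 rad. Sum: 63.585835 + 2.3684118 = 65.954247 rad. 1 arcsecond = 4.8481368e-06 rad, so 65.954247 rad = 65.954247 / 4.8481368e-06 = 13604040 arcsecond ≈ 1.36e+07 arcsecond (4 s.f.). Final answer: 1.36e+07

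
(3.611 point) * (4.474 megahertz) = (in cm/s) 5.699e+05. Check: 1 point = 0.00035277778 m, so 3.611 point = 3.611 * 0.00035277778 = 0.0012738806 m. 1 megahertz = 1000000 Hz, so 4.474 megahertz = 4.474 * 1000000 = 4474000 Hz. Combine: 0.0012738806 m * 4474000 Hz = 5699.3416 m/s. 1 cm/s = 0.01 m/s, so 5699.3416 m/s = 5699.3416 / 0.01 = 569934.16 cm/s ≈ 5.699e+05 cm/s (4 s.f.).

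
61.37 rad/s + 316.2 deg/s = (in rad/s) 61.37 rad/s is already in rad/s. 1 deg/s = 0.017453293 rad/s, so 316.2 deg/s = 316.2 * 0.017453293 = 5.5187311 rad/s. Sum: 61.37 + 5.5187311 = 66.888731 rad/s. Result: 66.888731 rad/s ≈ 66.89 rad/s (4 s.f.). Final answer: 66.89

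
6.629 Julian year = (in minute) 1 Julian year = 31557600 s, so 6.629 Julian year = 6.629 * 31557600 = 2.0919533e+08 s. 1 minute = 60 s, so 2.0919533e+08 s = 2.0919533e+08 / 60 = 3486588.8 minute ≈ 3.487e+06 minute (4 s.f.). Final answer: 3.487e+06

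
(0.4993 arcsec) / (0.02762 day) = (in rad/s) 1 arcsec = 4.8481368e-06 rad, so 0.4993 arcsec = 0.4993 * 4.8481368e-06 = 2.4206747e-06 rad. 1 day = 86400 s, so 0.02762 day = 0.02762 * 86400 = 2386.368 s. Combine: 2.4206747e-06 rad / 2386.368 s = 1.0143761e-09 rad/s. Result: 1.0143761e-09 rad/s ≈ 1.014e-09 rad/s (4 s.f.). Final answer: 1.014e-09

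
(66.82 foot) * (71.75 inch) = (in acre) 1 foot = 0.3048 m, so 66.82 foot = 66.82 * 0.3048 = 20.366736 m. 1 inch = 0.0254 m, so 71.75 inch = 71.75 * 0.0254 = 1.82245 m. Combine: 20.366736 m * 1.82245 m = 37.117358 m^2. 1 acre = 4046.8564 m^2, so 37.117358 m^2 = 37.117358 / 4046.8564 = 0.0091718989 acre ≈ 0.009172 acre (4 s.f.). Final answer: 0.009172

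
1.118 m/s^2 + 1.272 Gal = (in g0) 0.1153. Check: 1.118 m/s^2 is already in m/s^2. 1 Gal = 0.01 m/s^2, so 1.272 Gal = 1.272 * 0.01 = 0.01272 m/s^2. Sum: 1.118 + 0.01272 = 1.13072 m/s^2. 1 g0 = 9.80665 m/s^2, so 1.13072 m/s^2 = 1.13072 / 9.80665 = 0.11530135 g0 ≈ 0.1153 g0 (4 s.f.).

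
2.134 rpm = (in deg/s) 1 rpm = 0.10471976 rad/s, so 2.134 rpm = 2.134 * 0.10471976 = 0.22347196 rad/s. 1 deg/s = 0.017453293 rad/s, so 0.22347196 rad/s = 0.22347196 / 0.017453293 = 12.804 deg/s ≈ 12.8 deg/s (4 s.f.). Final answer: 12.8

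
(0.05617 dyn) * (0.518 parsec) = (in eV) 5.604e+28. Check: 1 dyn = 1e-05 N, so 0.05617 dyn = 0.05617 * 1e-05 = 5.617e-07 N. 1 parsec = 3.0856776e+16 m, so 0.518 parsec = 0.518 * 3.0856776e+16 = 1.598381e+16 m. Combine: 5.617e-07 N * 1.598381e+16 m = 8.978106e+09 J. 1 eV = 1.6021766e-19 J, so 8.978106e+09 J = 8.978106e+09 / 1.6021766e-19 = 5.603693e+28 eV ≈ 5.604e+28 eV (4 s.f.).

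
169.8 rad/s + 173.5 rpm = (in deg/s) 169.8 rad/s is already in rad/s. 1 rpm = 0.10471976 rad/s, so 173.5 rpm = 173.5 * 0.10471976 = 18.168878 rad/s. Sum: 169.8 + 18.168878 = 187.96888 rad/s. 1 deg/s = 0.017453293 rad/s, so 187.96888 rad/s = 187.96888 / 0.017453293 = 10769.823 deg/s ≈ 1.077e+04 deg/s (4 s.f.). Final answer: 1.077e+04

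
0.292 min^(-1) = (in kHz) 4.867e-06. Check: 1 min^(-1) = 0.016666667 Hz, so 0.292 min^(-1) = 0.292 * 0.016666667 = 0.0048666667 Hz. 1 kHz = 1000 Hz, so 0.0048666667 Hz = 0.0048666667 / 1000 = 4.8666667e-06 kHz ≈ 4.867e-06 kHz (4 s.f.).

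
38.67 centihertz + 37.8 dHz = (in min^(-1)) 250. Check: 1 centihertz = 0.01 Hz, so 38.67 centihertz = 38.67 * 0.01 = 0.3867 Hz. 1 dHz = 0.1 Hz, so 37.8 dHz = 37.8 * 0.1 = 3.78 Hz. Sum: 0.3867 + 3.78 = 4.1667 Hz. 1 min^(-1) = 0.016666667 Hz, so 4.1667 Hz = 4.1667 / 0.016666667 = 250.002 min^(-1) ≈ 250 min^(-1) (4 s.f.).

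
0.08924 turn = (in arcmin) 1928. Check: 1 turn = 6.2831853 rad, so 0.08924 turn = 0.08924 * 6.2831853 = 0.56071146 rad. 1 arcmin = 0.00029088821 rad, so 0.56071146 rad = 0.56071146 / 0.00029088821 = 1927.584 arcmin ≈ 1928 arcmin (4 s.f.).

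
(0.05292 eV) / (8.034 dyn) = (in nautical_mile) 5.698e-20. Check: 1 eV = 1.6021766e-19 J, so 0.05292 eV = 0.05292 * 1.6021766e-19 = 8.4787187e-21 J. 1 dyn = 1e-05 N, so 8.034 dyn = 8.034 * 1e-05 = 8.034e-05 N. Combine: 8.4787187e-21 J / 8.034e-05 N = 1.0553546e-16 m. 1 nautical_mile = 1852 m, so 1.0553546e-16 m = 1.0553546e-16 / 1852 = 5.6984589e-20 nautical_mile ≈ 5.698e-20 nautical_mile (4 s.f.).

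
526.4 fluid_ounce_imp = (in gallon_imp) 1 fluid_ounce_imp = 2.8413063e-05 m^3, so 526.4 fluid_ounce_imp = 526.4 * 2.8413063e-05 = 0.014956636 m^3. 1 gallon_imp = 0.00454609 m^3, so 0.014956636 m^3 = 0.014956636 / 0.00454609 = 3.29 gallon_imp. Final answer: 3.29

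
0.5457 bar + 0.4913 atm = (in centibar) 1 bar = 100000 Pa, so 0.5457 bar = 0.5457 * 100000 = 54570 Pa. 1 atm = 101325 Pa, so 0.4913 atm = 0.4913 * 101325 = 49780.973 Pa. Sum: 54570 + 49780.973 = 104350.97 Pa. 1 centibar = 1000 Pa, so 104350.97 Pa = 104350.97 / 1000 = 104.35097 centibar ≈ 104.4 centibar (4 s.f.). Final answer: 104.4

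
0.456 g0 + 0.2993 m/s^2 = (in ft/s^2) 15.65. Check: 1 g0 = 9.80665 m/s^2, so 0.456 g0 = 0.456 * 9.80665 = 4.4718324 m/s^2. 0.2993 m/s^2 is already in m/s^2. Sum: 4.4718324 + 0.2993 = 4.7711324 m/s^2. 1 ft/s^2 = 0.3048 m/s^2, so 4.7711324 m/s^2 = 4.7711324 / 0.3048 = 15.653322 ft/s^2 ≈ 15.65 ft/s^2 (4 s.f.).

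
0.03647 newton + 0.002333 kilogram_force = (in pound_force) 0.03647 newton = 0.03647 N. 1 kilogram_force = 9.80665 N, so 0.002333 kilogram_force = 0.002333 * 9.80665 = 0.022878914 N. Sum: 0.03647 + 0.022878914 = 0.059348914 N. 1 pound_force = 4.4482216 N, so 0.059348914 N = 0.059348914 / 4.4482216 = 0.013342167 pound_force ≈ 0.01334 pound_force (4 s.f.). Final answer: 0.01334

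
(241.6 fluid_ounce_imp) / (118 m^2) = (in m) 1 fluid_ounce_imp = 2.8413063e-05 m^3, so 241.6 fluid_ounce_imp = 241.6 * 2.8413063e-05 = 0.0068645959 m^3. 118 m^2 is already in m^2. Combine: 0.0068645959 m^3 / 118 m^2 = 5.8174542e-05 m. Result: 5.8174542e-05 m ≈ 5.817e-05 m (4 s.f.). Final answer: 5.817e-05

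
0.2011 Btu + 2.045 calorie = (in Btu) 1 Btu = 1055.0559 J, so 0.2011 Btu = 0.2011 * 1055.0559 = 212.17173 J. 1 calorie = 4.184 J, so 2.045 calorie = 2.045 * 4.184 = 8.55628 J. Sum: 212.17173 + 8.55628 = 220.72801 J. 1 Btu = 1055.0559 J, so 220.72801 J = 220.72801 / 1055.0559 = 0.20920979 Btu ≈ 0.2092 Btu (4 s.f.). Final answer: 0.2092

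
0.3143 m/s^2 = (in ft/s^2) 1.031. Check: 1 ft/s^2 = 0.3048 m/s^2, so 0.3143 m/s^2 = 0.3143 / 0.3048 = 1.031168 ft/s^2 ≈ 1.031 ft/s^2 (4 s.f.).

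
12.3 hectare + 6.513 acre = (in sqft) 1 hectare = 10000 m^2, so 12.3 hectare = 12.3 * 10000 = 123000 m^2. 1 acre = 4046.8564 m^2, so 6.513 acre = 6.513 * 4046.8564 = 26357.176 m^2. Sum: 123000 + 26357.176 = 149357.18 m^2. 1 sqft = 0.09290304 m^2, so 149357.18 m^2 = 149357.18 / 0.09290304 = 1607667.3 sqft ≈ 1.608e+06 sqft (4 s.f.). Final answer: 1.608e+06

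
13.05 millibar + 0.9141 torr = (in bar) 1 millibar = 100 Pa, so 13.05 millibar = 13.05 * 100 = 1305 Pa. 1 torr = 133.32237 Pa, so 0.9141 torr = 0.9141 * 133.32237 = 121.86998 Pa. Sum: 1305 + 121.86998 = 1426.87 Pa. 1 bar = 100000 Pa, so 1426.87 Pa = 1426.87 / 100000 = 0.0142687 bar ≈ 0.01427 bar (4 s.f.). Final answer: 0.01427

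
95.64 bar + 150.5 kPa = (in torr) 1 bar = 100000 Pa, so 95.64 bar = 95.64 * 100000 = 9564000 Pa. 1 kPa = 1000 Pa, so 150.5 kPa = 150.5 * 1000 = 150500 Pa. Sum: 9564000 + 150500 = 9714500 Pa. 1 torr = 133.32237 Pa, so 9714500 Pa = 9714500 / 133.32237 = 72864.742 torr ≈ 7.286e+04 torr (4 s.f.). Final answer: 7.286e+04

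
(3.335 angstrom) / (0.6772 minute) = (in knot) 1 angstrom = 1e-10 m, so 3.335 angstrom = 3.335 * 1e-10 = 3.335e-10 m. 1 minute = 60 s, so 0.6772 minute = 0.6772 * 60 = 40.632 s. Combine: 3.335e-10 m / 40.632 s = 8.2078165e-12 m/s. 1 knot = 0.51444444 m/s, so 8.2078165e-12 m/s = 8.2078165e-12 / 0.51444444 = 1.5954719e-11 knot ≈ 1.595e-11 knot (4 s.f.). Final answer: 1.595e-11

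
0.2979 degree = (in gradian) 1 degree = 0.017453293 rad, so 0.2979 degree = 0.2979 * 0.017453293 = 0.0051993358 rad. 1 gradian = 0.015707963 rad, so 0.0051993358 rad = 0.0051993358 / 0.015707963 = 0.331 gradian. Final answer: 0.331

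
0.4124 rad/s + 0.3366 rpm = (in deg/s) 0.4124 rad/s is already in rad/s. 1 rpm = 0.10471976 rad/s, so 0.3366 rpm = 0.3366 * 0.10471976 = 0.03524867 rad/s. Sum: 0.4124 + 0.03524867 = 0.44764867 rad/s. 1 deg/s = 0.017453293 rad/s, so 0.44764867 rad/s = 0.44764867 / 0.017453293 = 25.648379 deg/s ≈ 25.65 deg/s (4 s.f.). Final answer: 25.65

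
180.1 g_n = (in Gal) 1 g_n = 9.80665 m/s^2, so 180.1 g_n = 180.1 * 9.80665 = 1766.1777 m/s^2. 1 Gal = 0.01 m/s^2, so 1766.1777 m/s^2 = 1766.1777 / 0.01 = 176617.77 Gal ≈ 1.766e+05 Gal (4 s.f.). Final answer: 1.766e+05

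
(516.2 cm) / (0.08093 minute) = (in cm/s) 106.3. Check: 1 cm = 0.01 m, so 516.2 cm = 516.2 * 0.01 = 5.162 m. 1 minute = 60 s, so 0.08093 minute = 0.08093 * 60 = 4.8558 s. Combine: 5.162 m / 4.8558 s = 1.0630586 m/s. 1 cm/s = 0.01 m/s, so 1.0630586 m/s = 1.0630586 / 0.01 = 106.30586 cm/s ≈ 106.3 cm/s (4 s.f.).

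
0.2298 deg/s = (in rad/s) 0.004011. Check: 1 deg/s = 0.017453293 rad/s, so 0.2298 deg/s = 0.2298 * 0.017453293 = 0.0040107666 rad/s. Result: 0.0040107666 rad/s ≈ 0.004011 rad/s (4 s.f.).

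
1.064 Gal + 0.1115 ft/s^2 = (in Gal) 4.463. Check: 1 Gal = 0.01 m/s^2, so 1.064 Gal = 1.064 * 0.01 = 0.01064 m/s^2. 1 ft/s^2 = 0.3048 m/s^2, so 0.1115 ft/s^2 = 0.1115 * 0.3048 = 0.0339852 m/s^2. Sum: 0.01064 + 0.0339852 = 0.0446252 m/s^2. 1 Gal = 0.01 m/s^2, so 0.0446252 m/s^2 = 0.0446252 / 0.01 = 4.46252 Gal ≈ 4.463 Gal (4 s.f.).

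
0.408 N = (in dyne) 4.08e+04. Check: 1 dyne = 1e-05 N, so 0.408 N = 0.408 / 1e-05 = 40800 dyne ≈ 4.08e+04 dyne (4 s.f.).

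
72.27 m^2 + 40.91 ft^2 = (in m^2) 76.07. Check: 72.27 m^2 is already in m^2. 1 ft^2 = 0.09290304 m^2, so 40.91 ft^2 = 40.91 * 0.09290304 = 3.8006634 m^2. Sum: 72.27 + 3.8006634 = 76.070663 m^2. Result: 76.070663 m^2 ≈ 76.07 m^2 (4 s.f.).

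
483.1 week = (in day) 1 week = 604800 s, so 483.1 week = 483.1 * 604800 = 2.9217888e+08 s. 1 day = 86400 s, so 2.9217888e+08 s = 2.9217888e+08 / 86400 = 3381.7 day ≈ 3382 day (4 s.f.). Final answer: 3382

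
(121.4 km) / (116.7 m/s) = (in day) 1 km = 1000 m, so 121.4 km = 121.4 * 1000 = 121400 m. 116.7 m/s is already in m/s. Combine: 121400 m / 116.7 m/s = 1040.2742 s. 1 day = 86400 s, so 1040.2742 s = 1040.2742 / 86400 = 0.012040211 day ≈ 0.01204 day (4 s.f.). Final answer: 0.01204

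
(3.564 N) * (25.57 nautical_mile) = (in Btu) 160. Check: 3.564 N is already in N. 1 nautical_mile = 1852 m, so 25.57 nautical_mile = 25.57 * 1852 = 47355.64 m. Combine: 3.564 N * 47355.64 m = 168775.5 J. 1 Btu = 1055.0559 J, so 168775.5 J = 168775.5 / 1055.0559 = 159.96831 Btu ≈ 160 Btu (4 s.f.).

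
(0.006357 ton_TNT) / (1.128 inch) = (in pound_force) 1 ton_TNT = 4.184e+09 J, so 0.006357 ton_TNT = 0.006357 * 4.184e+09 = 26597688 J. 1 inch = 0.0254 m, so 1.128 inch = 1.128 * 0.0254 = 0.0286512 m. Combine: 26597688 J / 0.0286512 m = 9.2832719e+08 N. 1 pound_force = 4.4482216 N, so 9.2832719e+08 N = 9.2832719e+08 / 4.4482216 = 2.0869625e+08 pound_force ≈ 2.087e+08 pound_force (4 s.f.). Final answer: 2.087e+08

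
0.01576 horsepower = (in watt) 1 horsepower = 745.69987 W, so 0.01576 horsepower = 0.01576 * 745.69987 = 11.75223 W. 11.75223 W = 11.75223 watt ≈ 11.75 watt (4 s.f.). Final answer: 11.75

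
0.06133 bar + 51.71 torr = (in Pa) 1 bar = 100000 Pa, so 0.06133 bar = 0.06133 * 100000 = 6133 Pa. 1 torr = 133.32237 Pa, so 51.71 torr = 51.71 * 133.32237 = 6894.0997 Pa. Sum: 6133 + 6894.0997 = 13027.1 Pa. Result: 13027.1 Pa ≈ 1.303e+04 Pa (4 s.f.). Final answer: 1.303e+04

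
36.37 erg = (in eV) 1 erg = 1e-07 J, so 36.37 erg = 36.37 * 1e-07 = 3.637e-06 J. 1 eV = 1.6021766e-19 J, so 3.637e-06 J = 3.637e-06 / 1.6021766e-19 = 2.2700369e+13 eV ≈ 2.27e+13 eV (4 s.f.). Final answer: 2.27e+13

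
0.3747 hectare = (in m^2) 1 hectare = 10000 m^2, so 0.3747 hectare = 0.3747 * 10000 = 3747 m^2. Result: 3747 m^2. Final answer: 3747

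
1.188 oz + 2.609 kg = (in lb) 5.826. Check: 1 oz = 0.028349523 kg, so 1.188 oz = 1.188 * 0.028349523 = 0.033679233 kg. 2.609 kg is already in kg. Sum: 0.033679233 + 2.609 = 2.6426792 kg. 1 lb = 0.45359237 kg, so 2.6426792 kg = 2.6426792 / 0.45359237 = 5.8261104 lb ≈ 5.826 lb (4 s.f.).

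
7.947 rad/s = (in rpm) 75.89. Check: 1 rpm = 0.10471976 rad/s, so 7.947 rad/s = 7.947 / 0.10471976 = 75.88826 rpm ≈ 75.89 rpm (4 s.f.).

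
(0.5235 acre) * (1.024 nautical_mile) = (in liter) 4.018e+09. Check: 1 acre = 4046.8564 m^2, so 0.5235 acre = 0.5235 * 4046.8564 = 2118.5293 m^2. 1 nautical_mile = 1852 m, so 1.024 nautical_mile = 1.024 * 1852 = 1896.448 m. Combine: 2118.5293 m^2 * 1896.448 m = 4017680.7 m^3. 1 liter = 0.001 m^3, so 4017680.7 m^3 = 4017680.7 / 0.001 = 4.0176807e+09 liter ≈ 4.018e+09 liter (4 s.f.).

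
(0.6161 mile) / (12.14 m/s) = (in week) 0.000135. Check: 1 mile = 1609.344 m, so 0.6161 mile = 0.6161 * 1609.344 = 991.51684 m. 12.14 m/s is already in m/s. Combine: 991.51684 m / 12.14 m/s = 81.673545 s. 1 week = 604800 s, so 81.673545 s = 81.673545 / 604800 = 0.00013504224 week ≈ 0.000135 week (4 s.f.).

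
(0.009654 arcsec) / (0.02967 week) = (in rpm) 1 arcsec = 4.8481368e-06 rad, so 0.009654 arcsec = 0.009654 * 4.8481368e-06 = 4.6803913e-08 rad. 1 week = 604800 s, so 0.02967 week = 0.02967 * 604800 = 17944.416 s. Combine: 4.6803913e-08 rad / 17944.416 s = 2.6082717e-12 rad/s. 1 rpm = 0.10471976 rad/s, so 2.6082717e-12 rad/s = 2.6082717e-12 / 0.10471976 = 2.490716e-11 rpm ≈ 2.491e-11 rpm (4 s.f.). Final answer: 2.491e-11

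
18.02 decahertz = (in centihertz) 1.802e+04. Check: 1 decahertz = 10 Hz, so 18.02 decahertz = 18.02 * 10 = 180.2 Hz. 1 centihertz = 0.01 Hz, so 180.2 Hz = 180.2 / 0.01 = 18020 centihertz ≈ 1.802e+04 centihertz (4 s.f.).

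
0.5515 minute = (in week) 1 minute = 60 s, so 0.5515 minute = 0.5515 * 60 = 33.09 s. 1 week = 604800 s, so 33.09 s = 33.09 / 604800 = 5.4712302e-05 week ≈ 5.471e-05 week (4 s.f.). Final answer: 5.471e-05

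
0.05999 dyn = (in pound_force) 1 dyn = 1e-05 N, so 0.05999 dyn = 0.05999 * 1e-05 = 5.999e-07 N. 1 pound_force = 4.4482216 N, so 5.999e-07 N = 5.999e-07 / 4.4482216 = 1.3486288e-07 pound_force ≈ 1.349e-07 pound_force (4 s.f.). Final answer: 1.349e-07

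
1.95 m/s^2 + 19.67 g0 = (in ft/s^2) 639.3. Check: 1.95 m/s^2 is already in m/s^2. 1 g0 = 9.80665 m/s^2, so 19.67 g0 = 19.67 * 9.80665 = 192.89681 m/s^2. Sum: 1.95 + 192.89681 = 194.84681 m/s^2. 1 ft/s^2 = 0.3048 m/s^2, so 194.84681 m/s^2 = 194.84681 / 0.3048 = 639.26117 ft/s^2 ≈ 639.3 ft/s^2 (4 s.f.).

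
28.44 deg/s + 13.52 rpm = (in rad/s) 1.912. Check: 1 deg/s = 0.017453293 rad/s, so 28.44 deg/s = 28.44 * 0.017453293 = 0.49637164 rad/s. 1 rpm = 0.10471976 rad/s, so 13.52 rpm = 13.52 * 0.10471976 = 1.4158111 rad/s. Sum: 0.49637164 + 1.4158111 = 1.9121827 rad/s. Result: 1.9121827 rad/s ≈ 1.912 rad/s (4 s.f.).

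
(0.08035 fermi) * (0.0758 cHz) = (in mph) 1 fermi = 1e-15 m, so 0.08035 fermi = 0.08035 * 1e-15 = 8.035e-17 m. 1 cHz = 0.01 Hz, so 0.0758 cHz = 0.0758 * 0.01 = 0.000758 Hz. Combine: 8.035e-17 m * 0.000758 Hz = 6.09053e-20 m/s. 1 mph = 0.44704 m/s, so 6.09053e-20 m/s = 6.09053e-20 / 0.44704 = 1.3624128e-19 mph ≈ 1.362e-19 mph (4 s.f.). Final answer: 1.362e-19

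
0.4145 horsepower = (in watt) 309.1. Check: 1 horsepower = 745.69987 W, so 0.4145 horsepower = 0.4145 * 745.69987 = 309.0926 W. 309.0926 W = 309.0926 watt ≈ 309.1 watt (4 s.f.).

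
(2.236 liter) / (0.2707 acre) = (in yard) 2.232e-06. Check: 1 liter = 0.001 m^3, so 2.236 liter = 2.236 * 0.001 = 0.002236 m^3. 1 acre = 4046.8564 m^2, so 0.2707 acre = 0.2707 * 4046.8564 = 1095.484 m^2. Combine: 0.002236 m^3 / 1095.484 m^2 = 2.0411069e-06 m. 1 yard = 0.9144 m, so 2.0411069e-06 m = 2.0411069e-06 / 0.9144 = 2.2321816e-06 yard ≈ 2.232e-06 yard (4 s.f.).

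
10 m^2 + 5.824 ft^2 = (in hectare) 10 m^2 is already in m^2. 1 ft^2 = 0.09290304 m^2, so 5.824 ft^2 = 5.824 * 0.09290304 = 0.5410673 m^2. Sum: 10 + 0.5410673 = 10.541067 m^2. 1 hectare = 10000 m^2, so 10.541067 m^2 = 10.541067 / 10000 = 0.0010541067 hectare ≈ 0.001054 hectare (4 s.f.). Final answer: 0.001054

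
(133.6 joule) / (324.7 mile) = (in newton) 133.6 joule = 133.6 J. 1 mile = 1609.344 m, so 324.7 mile = 324.7 * 1609.344 = 522554 m. Combine: 133.6 J / 522554 m = 0.00025566736 N. 0.00025566736 N = 0.00025566736 newton ≈ 0.0002557 newton (4 s.f.). Final answer: 0.0002557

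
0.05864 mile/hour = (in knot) 0.05096. Check: 1 mile/hour = 0.44704 m/s, so 0.05864 mile/hour = 0.05864 * 0.44704 = 0.026214426 m/s. 1 knot = 0.51444444 m/s, so 0.026214426 m/s = 0.026214426 / 0.51444444 = 0.050956767 knot ≈ 0.05096 knot (4 s.f.).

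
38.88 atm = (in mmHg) 2.955e+04. Check: 1 atm = 101325 Pa, so 38.88 atm = 38.88 * 101325 = 3939516 Pa. 1 mmHg = 133.32237 Pa, so 3939516 Pa = 3939516 / 133.32237 = 29548.8 mmHg ≈ 2.955e+04 mmHg (4 s.f.).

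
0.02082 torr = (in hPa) 0.02776. Check: 1 torr = 133.32237 Pa, so 0.02082 torr = 0.02082 * 133.32237 = 2.7757717 Pa. 1 hPa = 100 Pa, so 2.7757717 Pa = 2.7757717 / 100 = 0.027757717 hPa ≈ 0.02776 hPa (4 s.f.).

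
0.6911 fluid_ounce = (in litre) 0.02044. Check: 1 fluid_ounce = 2.957353e-05 m^3, so 0.6911 fluid_ounce = 0.6911 * 2.957353e-05 = 2.0438266e-05 m^3. 1 litre = 0.001 m^3, so 2.0438266e-05 m^3 = 2.0438266e-05 / 0.001 = 0.020438266 litre ≈ 0.02044 litre (4 s.f.).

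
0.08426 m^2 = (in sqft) 0.907. Check: 1 sqft = 0.09290304 m^2, so 0.08426 m^2 = 0.08426 / 0.09290304 = 0.90696709 sqft ≈ 0.907 sqft (4 s.f.).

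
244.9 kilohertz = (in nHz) 2.449e+14. Check: 1 kilohertz = 1000 Hz, so 244.9 kilohertz = 244.9 * 1000 = 244900 Hz. 1 nHz = 1e-09 Hz, so 244900 Hz = 244900 / 1e-09 = 2.449e+14 nHz.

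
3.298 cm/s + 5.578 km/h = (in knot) 3.076. Check: 1 cm/s = 0.01 m/s, so 3.298 cm/s = 3.298 * 0.01 = 0.03298 m/s. 1 km/h = 0.27777778 m/s, so 5.578 km/h = 5.578 * 0.27777778 = 1.5494444 m/s. Sum: 0.03298 + 1.5494444 = 1.5824244 m/s. 1 knot = 0.51444444 m/s, so 1.5824244 m/s = 1.5824244 / 0.51444444 = 3.075987 knot ≈ 3.076 knot (4 s.f.).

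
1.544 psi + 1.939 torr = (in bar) 1 psi = 6894.7573 Pa, so 1.544 psi = 1.544 * 6894.7573 = 10645.505 Pa. 1 torr = 133.32237 Pa, so 1.939 torr = 1.939 * 133.32237 = 258.51207 Pa. Sum: 10645.505 + 258.51207 = 10904.017 Pa. 1 bar = 100000 Pa, so 10904.017 Pa = 10904.017 / 100000 = 0.10904017 bar ≈ 0.109 bar (4 s.f.). Final answer: 0.109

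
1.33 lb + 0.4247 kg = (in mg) 1 lb = 0.45359237 kg, so 1.33 lb = 1.33 * 0.45359237 = 0.60327785 kg. 0.4247 kg is already in kg. Sum: 0.60327785 + 0.4247 = 1.0279779 kg. 1 mg = 1e-06 kg, so 1.0279779 kg = 1.0279779 / 1e-06 = 1027977.9 mg ≈ 1.028e+06 mg (4 s.f.). Final answer: 1.028e+06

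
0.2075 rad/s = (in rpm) 1.981. Check: 1 rpm = 0.10471976 rad/s, so 0.2075 rad/s = 0.2075 / 0.10471976 = 1.981479 rpm ≈ 1.981 rpm (4 s.f.).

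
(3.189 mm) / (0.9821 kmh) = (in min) 0.0001948. Check: 1 mm = 0.001 m, so 3.189 mm = 3.189 * 0.001 = 0.003189 m. 1 kmh = 0.27777778 m/s, so 0.9821 kmh = 0.9821 * 0.27777778 = 0.27280556 m/s. Combine: 0.003189 m / 0.27280556 m/s = 0.011689645 s. 1 min = 60 s, so 0.011689645 s = 0.011689645 / 60 = 0.00019482741 min ≈ 0.0001948 min (4 s.f.).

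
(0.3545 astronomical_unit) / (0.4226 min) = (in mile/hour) 4.679e+09. Check: 1 astronomical_unit = 1.4959787e+11 m, so 0.3545 astronomical_unit = 0.3545 * 1.4959787e+11 = 5.3032445e+10 m. 1 min = 60 s, so 0.4226 min = 0.4226 * 60 = 25.356 s. Combine: 5.3032445e+10 m / 25.356 s = 2.0915146e+09 m/s. 1 mile/hour = 0.44704 m/s, so 2.0915146e+09 m/s = 2.0915146e+09 / 0.44704 = 4.678585e+09 mile/hour ≈ 4.679e+09 mile/hour (4 s.f.).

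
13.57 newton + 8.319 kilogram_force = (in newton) 13.57 newton = 13.57 N. 1 kilogram_force = 9.80665 N, so 8.319 kilogram_force = 8.319 * 9.80665 = 81.581521 N. Sum: 13.57 + 81.581521 = 95.151521 N. 95.151521 N = 95.151521 newton ≈ 95.15 newton (4 s.f.). Final answer: 95.15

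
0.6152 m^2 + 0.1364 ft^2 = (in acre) 0.0001552. Check: 0.6152 m^2 is already in m^2. 1 ft^2 = 0.09290304 m^2, so 0.1364 ft^2 = 0.1364 * 0.09290304 = 0.012671975 m^2. Sum: 0.6152 + 0.012671975 = 0.62787197 m^2. 1 acre = 4046.8564 m^2, so 0.62787197 m^2 = 0.62787197 / 4046.8564 = 0.00015515054 acre ≈ 0.0001552 acre (4 s.f.).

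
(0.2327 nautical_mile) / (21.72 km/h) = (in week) 0.0001181. Check: 1 nautical_mile = 1852 m, so 0.2327 nautical_mile = 0.2327 * 1852 = 430.9604 m. 1 km/h = 0.27777778 m/s, so 21.72 km/h = 21.72 * 0.27777778 = 6.0333333 m/s. Combine: 430.9604 m / 6.0333333 m/s = 71.429901 s. 1 week = 604800 s, so 71.429901 s = 71.429901 / 604800 = 0.00011810499 week ≈ 0.0001181 week (4 s.f.).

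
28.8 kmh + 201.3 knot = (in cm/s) 1 kmh = 0.27777778 m/s, so 28.8 kmh = 28.8 * 0.27777778 = 8 m/s. 1 knot = 0.51444444 m/s, so 201.3 knot = 201.3 * 0.51444444 = 103.55767 m/s. Sum: 8 + 103.55767 = 111.55767 m/s. 1 cm/s = 0.01 m/s, so 111.55767 m/s = 111.55767 / 0.01 = 11155.767 cm/s ≈ 1.116e+04 cm/s (4 s.f.). Final answer: 1.116e+04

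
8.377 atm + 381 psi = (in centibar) 3476. Check: 1 atm = 101325 Pa, so 8.377 atm = 8.377 * 101325 = 848799.53 Pa. 1 psi = 6894.7573 Pa, so 381 psi = 381 * 6894.7573 = 2626902.5 Pa. Sum: 848799.53 + 2626902.5 = 3475702.1 Pa. 1 centibar = 1000 Pa, so 3475702.1 Pa = 3475702.1 / 1000 = 3475.7021 centibar ≈ 3476 centibar (4 s.f.).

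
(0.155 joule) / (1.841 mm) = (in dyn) 8.419e+06. Check: 0.155 joule = 0.155 J. 1 mm = 0.001 m, so 1.841 mm = 1.841 * 0.001 = 0.001841 m. Combine: 0.155 J / 0.001841 m = 84.193373 N. 1 dyn = 1e-05 N, so 84.193373 N = 84.193373 / 1e-05 = 8419337.3 dyn ≈ 8.419e+06 dyn (4 s.f.).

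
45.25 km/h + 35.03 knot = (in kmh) 1 km/h = 0.27777778 m/s, so 45.25 km/h = 45.25 * 0.27777778 = 12.569444 m/s. 1 knot = 0.51444444 m/s, so 35.03 knot = 35.03 * 0.51444444 = 18.020989 m/s. Sum: 12.569444 + 18.020989 = 30.590433 m/s. 1 kmh = 0.27777778 m/s, so 30.590433 m/s = 30.590433 / 0.27777778 = 110.12556 kmh ≈ 110.1 kmh (4 s.f.). Final answer: 110.1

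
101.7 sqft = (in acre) 0.002335. Check: 1 sqft = 0.09290304 m^2, so 101.7 sqft = 101.7 * 0.09290304 = 9.4482392 m^2. 1 acre = 4046.8564 m^2, so 9.4482392 m^2 = 9.4482392 / 4046.8564 = 0.0023347107 acre ≈ 0.002335 acre (4 s.f.).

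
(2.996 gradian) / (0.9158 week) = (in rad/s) 8.497e-08. Check: 1 gradian = 0.015707963 rad, so 2.996 gradian = 2.996 * 0.015707963 = 0.047061058 rad. 1 week = 604800 s, so 0.9158 week = 0.9158 * 604800 = 553875.84 s. Combine: 0.047061058 rad / 553875.84 s = 8.49668e-08 rad/s. Result: 8.49668e-08 rad/s ≈ 8.497e-08 rad/s (4 s.f.).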